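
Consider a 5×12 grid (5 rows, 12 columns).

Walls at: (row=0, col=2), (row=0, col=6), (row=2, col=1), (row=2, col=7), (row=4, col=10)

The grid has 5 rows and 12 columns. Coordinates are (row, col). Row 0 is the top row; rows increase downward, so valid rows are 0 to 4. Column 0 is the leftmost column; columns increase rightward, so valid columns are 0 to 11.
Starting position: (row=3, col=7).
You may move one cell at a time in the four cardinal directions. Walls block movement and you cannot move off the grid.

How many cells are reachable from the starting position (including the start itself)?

Answer: Reachable cells: 55

Derivation:
BFS flood-fill from (row=3, col=7):
  Distance 0: (row=3, col=7)
  Distance 1: (row=3, col=6), (row=3, col=8), (row=4, col=7)
  Distance 2: (row=2, col=6), (row=2, col=8), (row=3, col=5), (row=3, col=9), (row=4, col=6), (row=4, col=8)
  Distance 3: (row=1, col=6), (row=1, col=8), (row=2, col=5), (row=2, col=9), (row=3, col=4), (row=3, col=10), (row=4, col=5), (row=4, col=9)
  Distance 4: (row=0, col=8), (row=1, col=5), (row=1, col=7), (row=1, col=9), (row=2, col=4), (row=2, col=10), (row=3, col=3), (row=3, col=11), (row=4, col=4)
  Distance 5: (row=0, col=5), (row=0, col=7), (row=0, col=9), (row=1, col=4), (row=1, col=10), (row=2, col=3), (row=2, col=11), (row=3, col=2), (row=4, col=3), (row=4, col=11)
  Distance 6: (row=0, col=4), (row=0, col=10), (row=1, col=3), (row=1, col=11), (row=2, col=2), (row=3, col=1), (row=4, col=2)
  Distance 7: (row=0, col=3), (row=0, col=11), (row=1, col=2), (row=3, col=0), (row=4, col=1)
  Distance 8: (row=1, col=1), (row=2, col=0), (row=4, col=0)
  Distance 9: (row=0, col=1), (row=1, col=0)
  Distance 10: (row=0, col=0)
Total reachable: 55 (grid has 55 open cells total)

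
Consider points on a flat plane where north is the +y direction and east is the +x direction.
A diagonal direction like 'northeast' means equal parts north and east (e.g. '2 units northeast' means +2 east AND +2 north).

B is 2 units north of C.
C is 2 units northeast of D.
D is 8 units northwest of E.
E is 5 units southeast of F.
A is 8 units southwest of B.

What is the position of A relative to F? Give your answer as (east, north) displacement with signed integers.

Place F at the origin (east=0, north=0).
  E is 5 units southeast of F: delta (east=+5, north=-5); E at (east=5, north=-5).
  D is 8 units northwest of E: delta (east=-8, north=+8); D at (east=-3, north=3).
  C is 2 units northeast of D: delta (east=+2, north=+2); C at (east=-1, north=5).
  B is 2 units north of C: delta (east=+0, north=+2); B at (east=-1, north=7).
  A is 8 units southwest of B: delta (east=-8, north=-8); A at (east=-9, north=-1).
Therefore A relative to F: (east=-9, north=-1).

Answer: A is at (east=-9, north=-1) relative to F.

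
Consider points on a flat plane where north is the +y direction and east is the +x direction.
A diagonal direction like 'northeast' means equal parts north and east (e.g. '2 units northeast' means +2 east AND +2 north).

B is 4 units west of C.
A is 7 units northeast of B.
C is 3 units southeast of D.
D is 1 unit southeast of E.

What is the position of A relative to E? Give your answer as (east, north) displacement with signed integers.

Place E at the origin (east=0, north=0).
  D is 1 unit southeast of E: delta (east=+1, north=-1); D at (east=1, north=-1).
  C is 3 units southeast of D: delta (east=+3, north=-3); C at (east=4, north=-4).
  B is 4 units west of C: delta (east=-4, north=+0); B at (east=0, north=-4).
  A is 7 units northeast of B: delta (east=+7, north=+7); A at (east=7, north=3).
Therefore A relative to E: (east=7, north=3).

Answer: A is at (east=7, north=3) relative to E.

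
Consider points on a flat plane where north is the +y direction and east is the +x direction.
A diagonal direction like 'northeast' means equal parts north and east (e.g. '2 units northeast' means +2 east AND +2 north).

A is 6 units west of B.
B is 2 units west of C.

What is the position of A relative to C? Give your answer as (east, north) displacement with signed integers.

Answer: A is at (east=-8, north=0) relative to C.

Derivation:
Place C at the origin (east=0, north=0).
  B is 2 units west of C: delta (east=-2, north=+0); B at (east=-2, north=0).
  A is 6 units west of B: delta (east=-6, north=+0); A at (east=-8, north=0).
Therefore A relative to C: (east=-8, north=0).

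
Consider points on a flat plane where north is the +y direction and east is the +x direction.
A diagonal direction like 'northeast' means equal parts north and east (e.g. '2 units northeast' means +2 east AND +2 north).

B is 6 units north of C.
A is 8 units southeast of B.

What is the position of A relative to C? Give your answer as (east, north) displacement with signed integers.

Place C at the origin (east=0, north=0).
  B is 6 units north of C: delta (east=+0, north=+6); B at (east=0, north=6).
  A is 8 units southeast of B: delta (east=+8, north=-8); A at (east=8, north=-2).
Therefore A relative to C: (east=8, north=-2).

Answer: A is at (east=8, north=-2) relative to C.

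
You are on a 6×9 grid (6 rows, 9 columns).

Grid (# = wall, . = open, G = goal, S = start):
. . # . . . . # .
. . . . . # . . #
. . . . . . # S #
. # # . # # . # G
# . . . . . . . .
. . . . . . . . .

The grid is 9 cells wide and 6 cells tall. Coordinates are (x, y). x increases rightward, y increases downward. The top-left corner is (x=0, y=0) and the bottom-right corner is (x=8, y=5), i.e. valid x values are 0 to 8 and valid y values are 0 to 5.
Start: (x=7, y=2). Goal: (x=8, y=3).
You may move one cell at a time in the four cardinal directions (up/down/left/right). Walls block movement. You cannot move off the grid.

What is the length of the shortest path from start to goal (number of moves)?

BFS from (x=7, y=2) until reaching (x=8, y=3):
  Distance 0: (x=7, y=2)
  Distance 1: (x=7, y=1)
  Distance 2: (x=6, y=1)
  Distance 3: (x=6, y=0)
  Distance 4: (x=5, y=0)
  Distance 5: (x=4, y=0)
  Distance 6: (x=3, y=0), (x=4, y=1)
  Distance 7: (x=3, y=1), (x=4, y=2)
  Distance 8: (x=2, y=1), (x=3, y=2), (x=5, y=2)
  Distance 9: (x=1, y=1), (x=2, y=2), (x=3, y=3)
  Distance 10: (x=1, y=0), (x=0, y=1), (x=1, y=2), (x=3, y=4)
  Distance 11: (x=0, y=0), (x=0, y=2), (x=2, y=4), (x=4, y=4), (x=3, y=5)
  Distance 12: (x=0, y=3), (x=1, y=4), (x=5, y=4), (x=2, y=5), (x=4, y=5)
  Distance 13: (x=6, y=4), (x=1, y=5), (x=5, y=5)
  Distance 14: (x=6, y=3), (x=7, y=4), (x=0, y=5), (x=6, y=5)
  Distance 15: (x=8, y=4), (x=7, y=5)
  Distance 16: (x=8, y=3), (x=8, y=5)  <- goal reached here
One shortest path (16 moves): (x=7, y=2) -> (x=7, y=1) -> (x=6, y=1) -> (x=6, y=0) -> (x=5, y=0) -> (x=4, y=0) -> (x=3, y=0) -> (x=3, y=1) -> (x=3, y=2) -> (x=3, y=3) -> (x=3, y=4) -> (x=4, y=4) -> (x=5, y=4) -> (x=6, y=4) -> (x=7, y=4) -> (x=8, y=4) -> (x=8, y=3)

Answer: Shortest path length: 16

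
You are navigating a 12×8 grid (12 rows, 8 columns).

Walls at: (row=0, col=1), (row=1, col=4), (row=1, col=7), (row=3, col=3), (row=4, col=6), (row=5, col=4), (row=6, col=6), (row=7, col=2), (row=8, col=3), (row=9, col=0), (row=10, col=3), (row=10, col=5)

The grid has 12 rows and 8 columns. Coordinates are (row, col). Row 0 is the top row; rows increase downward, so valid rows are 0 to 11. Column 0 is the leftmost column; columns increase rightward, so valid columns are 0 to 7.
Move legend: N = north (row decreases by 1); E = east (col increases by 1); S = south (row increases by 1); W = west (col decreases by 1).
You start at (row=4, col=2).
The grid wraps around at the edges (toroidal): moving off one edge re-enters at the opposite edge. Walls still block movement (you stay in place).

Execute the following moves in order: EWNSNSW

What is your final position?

Start: (row=4, col=2)
  E (east): (row=4, col=2) -> (row=4, col=3)
  W (west): (row=4, col=3) -> (row=4, col=2)
  N (north): (row=4, col=2) -> (row=3, col=2)
  S (south): (row=3, col=2) -> (row=4, col=2)
  N (north): (row=4, col=2) -> (row=3, col=2)
  S (south): (row=3, col=2) -> (row=4, col=2)
  W (west): (row=4, col=2) -> (row=4, col=1)
Final: (row=4, col=1)

Answer: Final position: (row=4, col=1)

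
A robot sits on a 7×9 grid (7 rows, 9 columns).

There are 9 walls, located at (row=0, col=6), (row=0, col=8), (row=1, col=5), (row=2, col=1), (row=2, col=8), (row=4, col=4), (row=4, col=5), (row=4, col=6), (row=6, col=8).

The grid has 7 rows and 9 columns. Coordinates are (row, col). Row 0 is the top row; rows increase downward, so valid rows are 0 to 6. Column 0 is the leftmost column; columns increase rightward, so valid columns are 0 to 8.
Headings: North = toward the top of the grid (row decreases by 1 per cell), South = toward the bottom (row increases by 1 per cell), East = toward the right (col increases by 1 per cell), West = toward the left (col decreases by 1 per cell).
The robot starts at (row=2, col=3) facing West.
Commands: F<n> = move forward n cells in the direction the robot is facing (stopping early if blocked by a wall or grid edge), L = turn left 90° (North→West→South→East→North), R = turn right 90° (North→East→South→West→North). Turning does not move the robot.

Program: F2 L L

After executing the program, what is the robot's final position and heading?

Answer: Final position: (row=2, col=2), facing East

Derivation:
Start: (row=2, col=3), facing West
  F2: move forward 1/2 (blocked), now at (row=2, col=2)
  L: turn left, now facing South
  L: turn left, now facing East
Final: (row=2, col=2), facing East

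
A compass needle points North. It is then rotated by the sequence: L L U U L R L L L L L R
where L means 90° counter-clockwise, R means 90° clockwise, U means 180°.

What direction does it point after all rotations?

Start: North
  L (left (90° counter-clockwise)) -> West
  L (left (90° counter-clockwise)) -> South
  U (U-turn (180°)) -> North
  U (U-turn (180°)) -> South
  L (left (90° counter-clockwise)) -> East
  R (right (90° clockwise)) -> South
  L (left (90° counter-clockwise)) -> East
  L (left (90° counter-clockwise)) -> North
  L (left (90° counter-clockwise)) -> West
  L (left (90° counter-clockwise)) -> South
  L (left (90° counter-clockwise)) -> East
  R (right (90° clockwise)) -> South
Final: South

Answer: Final heading: South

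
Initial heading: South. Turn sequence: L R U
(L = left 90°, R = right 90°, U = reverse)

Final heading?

Start: South
  L (left (90° counter-clockwise)) -> East
  R (right (90° clockwise)) -> South
  U (U-turn (180°)) -> North
Final: North

Answer: Final heading: North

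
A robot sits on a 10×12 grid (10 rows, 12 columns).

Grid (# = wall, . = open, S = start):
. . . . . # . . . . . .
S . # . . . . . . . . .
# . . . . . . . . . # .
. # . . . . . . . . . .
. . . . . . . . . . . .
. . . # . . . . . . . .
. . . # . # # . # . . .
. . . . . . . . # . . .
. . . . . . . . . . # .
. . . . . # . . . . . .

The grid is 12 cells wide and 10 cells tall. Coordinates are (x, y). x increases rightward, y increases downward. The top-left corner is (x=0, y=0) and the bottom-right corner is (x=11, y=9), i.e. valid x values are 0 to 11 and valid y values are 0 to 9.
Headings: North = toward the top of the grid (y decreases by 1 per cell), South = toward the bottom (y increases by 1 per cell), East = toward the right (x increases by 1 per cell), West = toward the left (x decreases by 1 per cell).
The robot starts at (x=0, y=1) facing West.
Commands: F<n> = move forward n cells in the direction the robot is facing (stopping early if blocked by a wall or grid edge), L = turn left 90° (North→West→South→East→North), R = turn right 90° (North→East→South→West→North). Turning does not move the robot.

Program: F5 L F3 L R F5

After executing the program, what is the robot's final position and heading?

Start: (x=0, y=1), facing West
  F5: move forward 0/5 (blocked), now at (x=0, y=1)
  L: turn left, now facing South
  F3: move forward 0/3 (blocked), now at (x=0, y=1)
  L: turn left, now facing East
  R: turn right, now facing South
  F5: move forward 0/5 (blocked), now at (x=0, y=1)
Final: (x=0, y=1), facing South

Answer: Final position: (x=0, y=1), facing South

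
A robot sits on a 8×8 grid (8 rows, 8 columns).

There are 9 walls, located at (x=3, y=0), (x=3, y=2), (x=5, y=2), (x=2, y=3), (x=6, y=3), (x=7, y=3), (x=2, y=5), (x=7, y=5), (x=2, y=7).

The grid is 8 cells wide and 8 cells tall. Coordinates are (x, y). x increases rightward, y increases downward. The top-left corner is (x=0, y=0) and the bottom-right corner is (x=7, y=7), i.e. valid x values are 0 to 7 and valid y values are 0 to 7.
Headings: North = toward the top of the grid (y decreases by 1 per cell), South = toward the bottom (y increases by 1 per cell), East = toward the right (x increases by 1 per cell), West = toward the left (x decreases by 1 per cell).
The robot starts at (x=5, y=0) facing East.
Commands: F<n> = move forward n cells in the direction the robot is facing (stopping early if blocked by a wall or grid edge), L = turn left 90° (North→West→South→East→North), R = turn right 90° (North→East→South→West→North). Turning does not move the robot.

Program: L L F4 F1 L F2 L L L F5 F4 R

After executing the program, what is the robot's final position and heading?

Start: (x=5, y=0), facing East
  L: turn left, now facing North
  L: turn left, now facing West
  F4: move forward 1/4 (blocked), now at (x=4, y=0)
  F1: move forward 0/1 (blocked), now at (x=4, y=0)
  L: turn left, now facing South
  F2: move forward 2, now at (x=4, y=2)
  L: turn left, now facing East
  L: turn left, now facing North
  L: turn left, now facing West
  F5: move forward 0/5 (blocked), now at (x=4, y=2)
  F4: move forward 0/4 (blocked), now at (x=4, y=2)
  R: turn right, now facing North
Final: (x=4, y=2), facing North

Answer: Final position: (x=4, y=2), facing North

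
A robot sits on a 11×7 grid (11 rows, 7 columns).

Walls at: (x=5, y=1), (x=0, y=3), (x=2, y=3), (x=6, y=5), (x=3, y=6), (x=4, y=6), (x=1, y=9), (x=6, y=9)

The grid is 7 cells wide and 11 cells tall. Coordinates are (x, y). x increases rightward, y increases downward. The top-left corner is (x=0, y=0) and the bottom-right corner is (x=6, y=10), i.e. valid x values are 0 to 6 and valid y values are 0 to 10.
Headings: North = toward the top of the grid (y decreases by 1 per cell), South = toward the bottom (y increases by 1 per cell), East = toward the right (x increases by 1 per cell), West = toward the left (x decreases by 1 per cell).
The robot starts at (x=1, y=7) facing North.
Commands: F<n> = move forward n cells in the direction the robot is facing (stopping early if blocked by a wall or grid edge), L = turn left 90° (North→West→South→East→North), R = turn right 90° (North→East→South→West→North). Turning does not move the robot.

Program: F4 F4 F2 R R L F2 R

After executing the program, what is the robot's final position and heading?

Answer: Final position: (x=3, y=0), facing South

Derivation:
Start: (x=1, y=7), facing North
  F4: move forward 4, now at (x=1, y=3)
  F4: move forward 3/4 (blocked), now at (x=1, y=0)
  F2: move forward 0/2 (blocked), now at (x=1, y=0)
  R: turn right, now facing East
  R: turn right, now facing South
  L: turn left, now facing East
  F2: move forward 2, now at (x=3, y=0)
  R: turn right, now facing South
Final: (x=3, y=0), facing South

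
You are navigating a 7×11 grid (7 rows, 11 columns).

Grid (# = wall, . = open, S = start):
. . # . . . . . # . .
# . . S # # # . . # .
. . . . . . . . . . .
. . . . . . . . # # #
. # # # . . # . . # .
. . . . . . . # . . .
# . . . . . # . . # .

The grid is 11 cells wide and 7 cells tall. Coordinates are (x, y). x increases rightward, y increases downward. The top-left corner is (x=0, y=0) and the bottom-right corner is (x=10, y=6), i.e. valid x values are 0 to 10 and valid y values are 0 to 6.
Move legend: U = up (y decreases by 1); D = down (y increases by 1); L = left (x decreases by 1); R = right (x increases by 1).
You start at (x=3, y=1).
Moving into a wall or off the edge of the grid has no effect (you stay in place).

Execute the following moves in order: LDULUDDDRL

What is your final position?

Start: (x=3, y=1)
  L (left): (x=3, y=1) -> (x=2, y=1)
  D (down): (x=2, y=1) -> (x=2, y=2)
  U (up): (x=2, y=2) -> (x=2, y=1)
  L (left): (x=2, y=1) -> (x=1, y=1)
  U (up): (x=1, y=1) -> (x=1, y=0)
  D (down): (x=1, y=0) -> (x=1, y=1)
  D (down): (x=1, y=1) -> (x=1, y=2)
  D (down): (x=1, y=2) -> (x=1, y=3)
  R (right): (x=1, y=3) -> (x=2, y=3)
  L (left): (x=2, y=3) -> (x=1, y=3)
Final: (x=1, y=3)

Answer: Final position: (x=1, y=3)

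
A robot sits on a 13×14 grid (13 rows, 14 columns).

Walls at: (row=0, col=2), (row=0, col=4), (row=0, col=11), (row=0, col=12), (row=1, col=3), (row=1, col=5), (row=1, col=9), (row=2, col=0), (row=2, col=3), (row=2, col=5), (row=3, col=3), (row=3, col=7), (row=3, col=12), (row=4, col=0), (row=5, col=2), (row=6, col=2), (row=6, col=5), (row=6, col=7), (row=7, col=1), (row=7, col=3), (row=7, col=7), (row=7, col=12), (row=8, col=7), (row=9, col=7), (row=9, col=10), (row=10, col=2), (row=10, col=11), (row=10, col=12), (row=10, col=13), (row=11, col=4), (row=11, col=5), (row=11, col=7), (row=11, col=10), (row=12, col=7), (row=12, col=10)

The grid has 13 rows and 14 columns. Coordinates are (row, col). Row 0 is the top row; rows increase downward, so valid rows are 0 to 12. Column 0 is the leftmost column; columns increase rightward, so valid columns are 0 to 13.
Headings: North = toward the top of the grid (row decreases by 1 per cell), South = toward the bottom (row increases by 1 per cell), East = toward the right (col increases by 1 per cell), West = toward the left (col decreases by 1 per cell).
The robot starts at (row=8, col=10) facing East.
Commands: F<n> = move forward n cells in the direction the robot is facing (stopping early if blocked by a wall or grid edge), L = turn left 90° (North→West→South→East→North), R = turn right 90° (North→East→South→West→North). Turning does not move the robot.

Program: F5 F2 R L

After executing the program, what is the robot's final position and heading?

Answer: Final position: (row=8, col=13), facing East

Derivation:
Start: (row=8, col=10), facing East
  F5: move forward 3/5 (blocked), now at (row=8, col=13)
  F2: move forward 0/2 (blocked), now at (row=8, col=13)
  R: turn right, now facing South
  L: turn left, now facing East
Final: (row=8, col=13), facing East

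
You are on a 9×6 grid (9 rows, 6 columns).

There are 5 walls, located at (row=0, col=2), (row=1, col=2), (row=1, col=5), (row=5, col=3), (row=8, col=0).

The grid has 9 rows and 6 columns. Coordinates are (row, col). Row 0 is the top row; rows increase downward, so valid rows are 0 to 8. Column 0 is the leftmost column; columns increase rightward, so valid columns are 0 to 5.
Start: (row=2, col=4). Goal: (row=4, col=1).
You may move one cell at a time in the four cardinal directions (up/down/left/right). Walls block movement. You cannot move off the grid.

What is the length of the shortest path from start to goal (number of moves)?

BFS from (row=2, col=4) until reaching (row=4, col=1):
  Distance 0: (row=2, col=4)
  Distance 1: (row=1, col=4), (row=2, col=3), (row=2, col=5), (row=3, col=4)
  Distance 2: (row=0, col=4), (row=1, col=3), (row=2, col=2), (row=3, col=3), (row=3, col=5), (row=4, col=4)
  Distance 3: (row=0, col=3), (row=0, col=5), (row=2, col=1), (row=3, col=2), (row=4, col=3), (row=4, col=5), (row=5, col=4)
  Distance 4: (row=1, col=1), (row=2, col=0), (row=3, col=1), (row=4, col=2), (row=5, col=5), (row=6, col=4)
  Distance 5: (row=0, col=1), (row=1, col=0), (row=3, col=0), (row=4, col=1), (row=5, col=2), (row=6, col=3), (row=6, col=5), (row=7, col=4)  <- goal reached here
One shortest path (5 moves): (row=2, col=4) -> (row=2, col=3) -> (row=2, col=2) -> (row=2, col=1) -> (row=3, col=1) -> (row=4, col=1)

Answer: Shortest path length: 5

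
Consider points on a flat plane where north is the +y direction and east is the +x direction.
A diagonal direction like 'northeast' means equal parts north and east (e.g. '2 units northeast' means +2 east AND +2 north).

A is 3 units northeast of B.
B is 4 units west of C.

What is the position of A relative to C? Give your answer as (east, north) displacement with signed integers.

Place C at the origin (east=0, north=0).
  B is 4 units west of C: delta (east=-4, north=+0); B at (east=-4, north=0).
  A is 3 units northeast of B: delta (east=+3, north=+3); A at (east=-1, north=3).
Therefore A relative to C: (east=-1, north=3).

Answer: A is at (east=-1, north=3) relative to C.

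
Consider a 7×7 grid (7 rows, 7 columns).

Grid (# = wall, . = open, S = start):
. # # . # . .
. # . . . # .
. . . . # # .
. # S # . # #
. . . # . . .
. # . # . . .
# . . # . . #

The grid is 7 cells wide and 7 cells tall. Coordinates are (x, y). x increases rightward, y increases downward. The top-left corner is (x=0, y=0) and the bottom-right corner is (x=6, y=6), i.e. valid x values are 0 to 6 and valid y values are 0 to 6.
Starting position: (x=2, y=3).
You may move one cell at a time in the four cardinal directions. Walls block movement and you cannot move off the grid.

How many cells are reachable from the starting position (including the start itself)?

Answer: Reachable cells: 19

Derivation:
BFS flood-fill from (x=2, y=3):
  Distance 0: (x=2, y=3)
  Distance 1: (x=2, y=2), (x=2, y=4)
  Distance 2: (x=2, y=1), (x=1, y=2), (x=3, y=2), (x=1, y=4), (x=2, y=5)
  Distance 3: (x=3, y=1), (x=0, y=2), (x=0, y=4), (x=2, y=6)
  Distance 4: (x=3, y=0), (x=0, y=1), (x=4, y=1), (x=0, y=3), (x=0, y=5), (x=1, y=6)
  Distance 5: (x=0, y=0)
Total reachable: 19 (grid has 32 open cells total)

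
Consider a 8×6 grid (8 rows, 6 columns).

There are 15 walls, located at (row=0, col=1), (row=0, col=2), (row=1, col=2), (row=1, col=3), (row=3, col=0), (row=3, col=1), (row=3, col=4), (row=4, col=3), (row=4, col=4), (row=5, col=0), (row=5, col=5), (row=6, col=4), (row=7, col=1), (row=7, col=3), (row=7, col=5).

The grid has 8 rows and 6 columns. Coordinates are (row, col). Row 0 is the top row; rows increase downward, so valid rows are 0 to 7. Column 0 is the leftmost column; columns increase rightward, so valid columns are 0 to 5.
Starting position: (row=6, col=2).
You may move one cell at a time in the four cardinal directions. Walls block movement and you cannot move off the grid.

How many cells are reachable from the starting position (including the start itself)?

BFS flood-fill from (row=6, col=2):
  Distance 0: (row=6, col=2)
  Distance 1: (row=5, col=2), (row=6, col=1), (row=6, col=3), (row=7, col=2)
  Distance 2: (row=4, col=2), (row=5, col=1), (row=5, col=3), (row=6, col=0)
  Distance 3: (row=3, col=2), (row=4, col=1), (row=5, col=4), (row=7, col=0)
  Distance 4: (row=2, col=2), (row=3, col=3), (row=4, col=0)
  Distance 5: (row=2, col=1), (row=2, col=3)
  Distance 6: (row=1, col=1), (row=2, col=0), (row=2, col=4)
  Distance 7: (row=1, col=0), (row=1, col=4), (row=2, col=5)
  Distance 8: (row=0, col=0), (row=0, col=4), (row=1, col=5), (row=3, col=5)
  Distance 9: (row=0, col=3), (row=0, col=5), (row=4, col=5)
Total reachable: 31 (grid has 33 open cells total)

Answer: Reachable cells: 31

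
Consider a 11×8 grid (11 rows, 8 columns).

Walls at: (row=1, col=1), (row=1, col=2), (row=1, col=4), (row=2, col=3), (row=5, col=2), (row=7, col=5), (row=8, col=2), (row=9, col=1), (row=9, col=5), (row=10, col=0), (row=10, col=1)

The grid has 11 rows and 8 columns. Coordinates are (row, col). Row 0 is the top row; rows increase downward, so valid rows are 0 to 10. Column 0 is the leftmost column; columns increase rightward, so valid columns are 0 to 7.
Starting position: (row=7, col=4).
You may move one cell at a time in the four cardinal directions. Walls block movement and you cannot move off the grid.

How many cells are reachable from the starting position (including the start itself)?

BFS flood-fill from (row=7, col=4):
  Distance 0: (row=7, col=4)
  Distance 1: (row=6, col=4), (row=7, col=3), (row=8, col=4)
  Distance 2: (row=5, col=4), (row=6, col=3), (row=6, col=5), (row=7, col=2), (row=8, col=3), (row=8, col=5), (row=9, col=4)
  Distance 3: (row=4, col=4), (row=5, col=3), (row=5, col=5), (row=6, col=2), (row=6, col=6), (row=7, col=1), (row=8, col=6), (row=9, col=3), (row=10, col=4)
  Distance 4: (row=3, col=4), (row=4, col=3), (row=4, col=5), (row=5, col=6), (row=6, col=1), (row=6, col=7), (row=7, col=0), (row=7, col=6), (row=8, col=1), (row=8, col=7), (row=9, col=2), (row=9, col=6), (row=10, col=3), (row=10, col=5)
  Distance 5: (row=2, col=4), (row=3, col=3), (row=3, col=5), (row=4, col=2), (row=4, col=6), (row=5, col=1), (row=5, col=7), (row=6, col=0), (row=7, col=7), (row=8, col=0), (row=9, col=7), (row=10, col=2), (row=10, col=6)
  Distance 6: (row=2, col=5), (row=3, col=2), (row=3, col=6), (row=4, col=1), (row=4, col=7), (row=5, col=0), (row=9, col=0), (row=10, col=7)
  Distance 7: (row=1, col=5), (row=2, col=2), (row=2, col=6), (row=3, col=1), (row=3, col=7), (row=4, col=0)
  Distance 8: (row=0, col=5), (row=1, col=6), (row=2, col=1), (row=2, col=7), (row=3, col=0)
  Distance 9: (row=0, col=4), (row=0, col=6), (row=1, col=7), (row=2, col=0)
  Distance 10: (row=0, col=3), (row=0, col=7), (row=1, col=0)
  Distance 11: (row=0, col=0), (row=0, col=2), (row=1, col=3)
  Distance 12: (row=0, col=1)
Total reachable: 77 (grid has 77 open cells total)

Answer: Reachable cells: 77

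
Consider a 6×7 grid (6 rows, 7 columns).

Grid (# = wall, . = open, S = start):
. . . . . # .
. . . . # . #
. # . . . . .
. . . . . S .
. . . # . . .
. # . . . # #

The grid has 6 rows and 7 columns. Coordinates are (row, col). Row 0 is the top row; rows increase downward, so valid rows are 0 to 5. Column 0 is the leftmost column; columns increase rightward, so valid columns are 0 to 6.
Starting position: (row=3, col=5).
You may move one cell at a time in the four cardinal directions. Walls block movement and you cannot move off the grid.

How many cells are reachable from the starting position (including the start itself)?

Answer: Reachable cells: 33

Derivation:
BFS flood-fill from (row=3, col=5):
  Distance 0: (row=3, col=5)
  Distance 1: (row=2, col=5), (row=3, col=4), (row=3, col=6), (row=4, col=5)
  Distance 2: (row=1, col=5), (row=2, col=4), (row=2, col=6), (row=3, col=3), (row=4, col=4), (row=4, col=6)
  Distance 3: (row=2, col=3), (row=3, col=2), (row=5, col=4)
  Distance 4: (row=1, col=3), (row=2, col=2), (row=3, col=1), (row=4, col=2), (row=5, col=3)
  Distance 5: (row=0, col=3), (row=1, col=2), (row=3, col=0), (row=4, col=1), (row=5, col=2)
  Distance 6: (row=0, col=2), (row=0, col=4), (row=1, col=1), (row=2, col=0), (row=4, col=0)
  Distance 7: (row=0, col=1), (row=1, col=0), (row=5, col=0)
  Distance 8: (row=0, col=0)
Total reachable: 33 (grid has 34 open cells total)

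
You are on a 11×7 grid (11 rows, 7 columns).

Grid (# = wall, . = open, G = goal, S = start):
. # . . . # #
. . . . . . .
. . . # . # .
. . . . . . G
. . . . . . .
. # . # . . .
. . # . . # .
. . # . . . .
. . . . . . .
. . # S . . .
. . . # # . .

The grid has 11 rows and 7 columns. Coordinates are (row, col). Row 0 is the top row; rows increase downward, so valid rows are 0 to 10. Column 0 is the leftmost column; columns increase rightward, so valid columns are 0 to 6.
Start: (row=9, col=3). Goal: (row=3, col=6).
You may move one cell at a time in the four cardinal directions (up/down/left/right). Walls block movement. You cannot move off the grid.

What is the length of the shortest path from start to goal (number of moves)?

BFS from (row=9, col=3) until reaching (row=3, col=6):
  Distance 0: (row=9, col=3)
  Distance 1: (row=8, col=3), (row=9, col=4)
  Distance 2: (row=7, col=3), (row=8, col=2), (row=8, col=4), (row=9, col=5)
  Distance 3: (row=6, col=3), (row=7, col=4), (row=8, col=1), (row=8, col=5), (row=9, col=6), (row=10, col=5)
  Distance 4: (row=6, col=4), (row=7, col=1), (row=7, col=5), (row=8, col=0), (row=8, col=6), (row=9, col=1), (row=10, col=6)
  Distance 5: (row=5, col=4), (row=6, col=1), (row=7, col=0), (row=7, col=6), (row=9, col=0), (row=10, col=1)
  Distance 6: (row=4, col=4), (row=5, col=5), (row=6, col=0), (row=6, col=6), (row=10, col=0), (row=10, col=2)
  Distance 7: (row=3, col=4), (row=4, col=3), (row=4, col=5), (row=5, col=0), (row=5, col=6)
  Distance 8: (row=2, col=4), (row=3, col=3), (row=3, col=5), (row=4, col=0), (row=4, col=2), (row=4, col=6)
  Distance 9: (row=1, col=4), (row=3, col=0), (row=3, col=2), (row=3, col=6), (row=4, col=1), (row=5, col=2)  <- goal reached here
One shortest path (9 moves): (row=9, col=3) -> (row=9, col=4) -> (row=9, col=5) -> (row=9, col=6) -> (row=8, col=6) -> (row=7, col=6) -> (row=6, col=6) -> (row=5, col=6) -> (row=4, col=6) -> (row=3, col=6)

Answer: Shortest path length: 9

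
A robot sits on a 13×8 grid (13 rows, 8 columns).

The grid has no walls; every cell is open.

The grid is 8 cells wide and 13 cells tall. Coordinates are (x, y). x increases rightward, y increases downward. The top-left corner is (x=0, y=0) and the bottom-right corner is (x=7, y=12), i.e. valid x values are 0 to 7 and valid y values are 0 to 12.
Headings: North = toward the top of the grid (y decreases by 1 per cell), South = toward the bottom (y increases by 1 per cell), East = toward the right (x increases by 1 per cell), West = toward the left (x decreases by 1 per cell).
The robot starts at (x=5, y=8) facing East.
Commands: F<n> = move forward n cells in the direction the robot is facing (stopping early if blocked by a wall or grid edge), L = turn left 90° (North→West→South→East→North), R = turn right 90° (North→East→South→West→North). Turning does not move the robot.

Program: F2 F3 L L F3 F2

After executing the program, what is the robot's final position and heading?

Start: (x=5, y=8), facing East
  F2: move forward 2, now at (x=7, y=8)
  F3: move forward 0/3 (blocked), now at (x=7, y=8)
  L: turn left, now facing North
  L: turn left, now facing West
  F3: move forward 3, now at (x=4, y=8)
  F2: move forward 2, now at (x=2, y=8)
Final: (x=2, y=8), facing West

Answer: Final position: (x=2, y=8), facing West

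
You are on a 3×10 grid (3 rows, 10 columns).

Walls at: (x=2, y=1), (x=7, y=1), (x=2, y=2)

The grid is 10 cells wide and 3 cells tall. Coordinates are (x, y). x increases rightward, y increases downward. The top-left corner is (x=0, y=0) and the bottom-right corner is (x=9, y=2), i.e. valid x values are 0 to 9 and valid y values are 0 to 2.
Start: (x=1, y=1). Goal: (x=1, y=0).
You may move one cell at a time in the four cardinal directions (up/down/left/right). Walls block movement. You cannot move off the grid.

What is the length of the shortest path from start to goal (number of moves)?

BFS from (x=1, y=1) until reaching (x=1, y=0):
  Distance 0: (x=1, y=1)
  Distance 1: (x=1, y=0), (x=0, y=1), (x=1, y=2)  <- goal reached here
One shortest path (1 moves): (x=1, y=1) -> (x=1, y=0)

Answer: Shortest path length: 1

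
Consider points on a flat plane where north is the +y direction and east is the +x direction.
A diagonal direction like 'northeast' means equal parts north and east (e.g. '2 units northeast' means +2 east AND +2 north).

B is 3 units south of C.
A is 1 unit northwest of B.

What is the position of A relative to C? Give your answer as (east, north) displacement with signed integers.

Answer: A is at (east=-1, north=-2) relative to C.

Derivation:
Place C at the origin (east=0, north=0).
  B is 3 units south of C: delta (east=+0, north=-3); B at (east=0, north=-3).
  A is 1 unit northwest of B: delta (east=-1, north=+1); A at (east=-1, north=-2).
Therefore A relative to C: (east=-1, north=-2).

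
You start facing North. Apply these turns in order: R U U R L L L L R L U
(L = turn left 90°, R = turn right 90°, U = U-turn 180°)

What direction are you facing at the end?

Answer: Final heading: North

Derivation:
Start: North
  R (right (90° clockwise)) -> East
  U (U-turn (180°)) -> West
  U (U-turn (180°)) -> East
  R (right (90° clockwise)) -> South
  L (left (90° counter-clockwise)) -> East
  L (left (90° counter-clockwise)) -> North
  L (left (90° counter-clockwise)) -> West
  L (left (90° counter-clockwise)) -> South
  R (right (90° clockwise)) -> West
  L (left (90° counter-clockwise)) -> South
  U (U-turn (180°)) -> North
Final: North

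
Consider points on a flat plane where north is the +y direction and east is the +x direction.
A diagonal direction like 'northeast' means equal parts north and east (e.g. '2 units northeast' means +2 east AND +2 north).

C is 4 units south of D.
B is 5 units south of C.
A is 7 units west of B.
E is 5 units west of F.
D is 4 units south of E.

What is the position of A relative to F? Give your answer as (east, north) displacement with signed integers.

Answer: A is at (east=-12, north=-13) relative to F.

Derivation:
Place F at the origin (east=0, north=0).
  E is 5 units west of F: delta (east=-5, north=+0); E at (east=-5, north=0).
  D is 4 units south of E: delta (east=+0, north=-4); D at (east=-5, north=-4).
  C is 4 units south of D: delta (east=+0, north=-4); C at (east=-5, north=-8).
  B is 5 units south of C: delta (east=+0, north=-5); B at (east=-5, north=-13).
  A is 7 units west of B: delta (east=-7, north=+0); A at (east=-12, north=-13).
Therefore A relative to F: (east=-12, north=-13).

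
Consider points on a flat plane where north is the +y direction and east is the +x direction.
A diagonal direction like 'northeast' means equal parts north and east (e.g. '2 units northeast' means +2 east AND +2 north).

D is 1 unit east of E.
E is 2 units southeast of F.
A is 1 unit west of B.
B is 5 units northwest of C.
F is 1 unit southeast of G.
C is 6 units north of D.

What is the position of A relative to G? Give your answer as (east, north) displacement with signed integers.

Answer: A is at (east=-2, north=8) relative to G.

Derivation:
Place G at the origin (east=0, north=0).
  F is 1 unit southeast of G: delta (east=+1, north=-1); F at (east=1, north=-1).
  E is 2 units southeast of F: delta (east=+2, north=-2); E at (east=3, north=-3).
  D is 1 unit east of E: delta (east=+1, north=+0); D at (east=4, north=-3).
  C is 6 units north of D: delta (east=+0, north=+6); C at (east=4, north=3).
  B is 5 units northwest of C: delta (east=-5, north=+5); B at (east=-1, north=8).
  A is 1 unit west of B: delta (east=-1, north=+0); A at (east=-2, north=8).
Therefore A relative to G: (east=-2, north=8).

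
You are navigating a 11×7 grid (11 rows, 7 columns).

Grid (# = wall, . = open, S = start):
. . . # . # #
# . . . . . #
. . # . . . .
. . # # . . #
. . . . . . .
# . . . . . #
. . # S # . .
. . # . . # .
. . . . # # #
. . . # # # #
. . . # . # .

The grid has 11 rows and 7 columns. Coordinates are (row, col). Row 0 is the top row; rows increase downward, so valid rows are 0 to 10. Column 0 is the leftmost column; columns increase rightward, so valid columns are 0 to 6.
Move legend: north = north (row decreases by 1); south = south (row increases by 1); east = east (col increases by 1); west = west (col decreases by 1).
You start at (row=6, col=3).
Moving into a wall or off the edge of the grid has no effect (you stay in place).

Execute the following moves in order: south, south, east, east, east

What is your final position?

Start: (row=6, col=3)
  south (south): (row=6, col=3) -> (row=7, col=3)
  south (south): (row=7, col=3) -> (row=8, col=3)
  [×3]east (east): blocked, stay at (row=8, col=3)
Final: (row=8, col=3)

Answer: Final position: (row=8, col=3)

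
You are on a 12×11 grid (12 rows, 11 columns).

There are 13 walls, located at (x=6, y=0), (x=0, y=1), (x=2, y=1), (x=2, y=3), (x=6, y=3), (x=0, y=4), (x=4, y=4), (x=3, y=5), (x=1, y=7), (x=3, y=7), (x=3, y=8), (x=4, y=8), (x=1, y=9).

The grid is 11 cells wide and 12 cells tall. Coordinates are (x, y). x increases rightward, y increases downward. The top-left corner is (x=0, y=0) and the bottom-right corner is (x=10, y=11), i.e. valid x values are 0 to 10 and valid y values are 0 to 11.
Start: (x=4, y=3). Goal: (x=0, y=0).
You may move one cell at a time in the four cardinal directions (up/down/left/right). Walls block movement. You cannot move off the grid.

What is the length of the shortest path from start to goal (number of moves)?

Answer: Shortest path length: 7

Derivation:
BFS from (x=4, y=3) until reaching (x=0, y=0):
  Distance 0: (x=4, y=3)
  Distance 1: (x=4, y=2), (x=3, y=3), (x=5, y=3)
  Distance 2: (x=4, y=1), (x=3, y=2), (x=5, y=2), (x=3, y=4), (x=5, y=4)
  Distance 3: (x=4, y=0), (x=3, y=1), (x=5, y=1), (x=2, y=2), (x=6, y=2), (x=2, y=4), (x=6, y=4), (x=5, y=5)
  Distance 4: (x=3, y=0), (x=5, y=0), (x=6, y=1), (x=1, y=2), (x=7, y=2), (x=1, y=4), (x=7, y=4), (x=2, y=5), (x=4, y=5), (x=6, y=5), (x=5, y=6)
  Distance 5: (x=2, y=0), (x=1, y=1), (x=7, y=1), (x=0, y=2), (x=8, y=2), (x=1, y=3), (x=7, y=3), (x=8, y=4), (x=1, y=5), (x=7, y=5), (x=2, y=6), (x=4, y=6), (x=6, y=6), (x=5, y=7)
  Distance 6: (x=1, y=0), (x=7, y=0), (x=8, y=1), (x=9, y=2), (x=0, y=3), (x=8, y=3), (x=9, y=4), (x=0, y=5), (x=8, y=5), (x=1, y=6), (x=3, y=6), (x=7, y=6), (x=2, y=7), (x=4, y=7), (x=6, y=7), (x=5, y=8)
  Distance 7: (x=0, y=0), (x=8, y=0), (x=9, y=1), (x=10, y=2), (x=9, y=3), (x=10, y=4), (x=9, y=5), (x=0, y=6), (x=8, y=6), (x=7, y=7), (x=2, y=8), (x=6, y=8), (x=5, y=9)  <- goal reached here
One shortest path (7 moves): (x=4, y=3) -> (x=3, y=3) -> (x=3, y=2) -> (x=2, y=2) -> (x=1, y=2) -> (x=1, y=1) -> (x=1, y=0) -> (x=0, y=0)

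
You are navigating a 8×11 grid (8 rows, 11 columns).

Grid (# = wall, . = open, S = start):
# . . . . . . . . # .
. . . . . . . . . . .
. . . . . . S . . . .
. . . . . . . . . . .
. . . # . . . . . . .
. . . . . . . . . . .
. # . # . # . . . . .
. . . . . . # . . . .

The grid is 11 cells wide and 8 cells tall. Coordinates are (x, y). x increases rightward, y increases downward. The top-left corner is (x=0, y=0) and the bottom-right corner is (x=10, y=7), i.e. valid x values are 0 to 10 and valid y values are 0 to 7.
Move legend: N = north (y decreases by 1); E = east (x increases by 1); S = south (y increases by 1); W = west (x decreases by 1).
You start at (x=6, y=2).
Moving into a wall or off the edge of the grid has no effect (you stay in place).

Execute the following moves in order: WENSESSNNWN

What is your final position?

Start: (x=6, y=2)
  W (west): (x=6, y=2) -> (x=5, y=2)
  E (east): (x=5, y=2) -> (x=6, y=2)
  N (north): (x=6, y=2) -> (x=6, y=1)
  S (south): (x=6, y=1) -> (x=6, y=2)
  E (east): (x=6, y=2) -> (x=7, y=2)
  S (south): (x=7, y=2) -> (x=7, y=3)
  S (south): (x=7, y=3) -> (x=7, y=4)
  N (north): (x=7, y=4) -> (x=7, y=3)
  N (north): (x=7, y=3) -> (x=7, y=2)
  W (west): (x=7, y=2) -> (x=6, y=2)
  N (north): (x=6, y=2) -> (x=6, y=1)
Final: (x=6, y=1)

Answer: Final position: (x=6, y=1)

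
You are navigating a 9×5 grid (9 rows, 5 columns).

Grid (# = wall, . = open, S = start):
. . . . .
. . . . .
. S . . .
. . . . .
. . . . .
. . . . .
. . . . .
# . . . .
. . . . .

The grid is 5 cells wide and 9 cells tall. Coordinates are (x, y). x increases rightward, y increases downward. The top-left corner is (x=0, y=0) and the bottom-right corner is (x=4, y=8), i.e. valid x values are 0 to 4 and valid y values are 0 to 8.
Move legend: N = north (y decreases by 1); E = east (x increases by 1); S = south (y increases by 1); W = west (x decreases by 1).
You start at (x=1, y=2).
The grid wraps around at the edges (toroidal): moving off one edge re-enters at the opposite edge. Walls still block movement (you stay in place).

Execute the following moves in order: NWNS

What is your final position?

Start: (x=1, y=2)
  N (north): (x=1, y=2) -> (x=1, y=1)
  W (west): (x=1, y=1) -> (x=0, y=1)
  N (north): (x=0, y=1) -> (x=0, y=0)
  S (south): (x=0, y=0) -> (x=0, y=1)
Final: (x=0, y=1)

Answer: Final position: (x=0, y=1)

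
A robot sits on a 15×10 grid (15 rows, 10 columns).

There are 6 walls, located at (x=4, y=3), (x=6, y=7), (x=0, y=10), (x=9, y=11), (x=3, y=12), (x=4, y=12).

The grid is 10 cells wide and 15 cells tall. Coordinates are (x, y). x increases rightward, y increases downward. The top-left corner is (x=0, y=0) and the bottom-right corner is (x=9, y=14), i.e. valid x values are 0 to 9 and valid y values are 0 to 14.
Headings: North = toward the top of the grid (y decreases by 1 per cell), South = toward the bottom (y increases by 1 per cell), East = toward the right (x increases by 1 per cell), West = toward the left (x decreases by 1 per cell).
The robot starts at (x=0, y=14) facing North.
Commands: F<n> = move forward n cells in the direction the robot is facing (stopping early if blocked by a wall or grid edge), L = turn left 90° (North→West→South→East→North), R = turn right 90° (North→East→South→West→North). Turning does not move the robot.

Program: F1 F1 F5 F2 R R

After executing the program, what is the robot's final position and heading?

Start: (x=0, y=14), facing North
  F1: move forward 1, now at (x=0, y=13)
  F1: move forward 1, now at (x=0, y=12)
  F5: move forward 1/5 (blocked), now at (x=0, y=11)
  F2: move forward 0/2 (blocked), now at (x=0, y=11)
  R: turn right, now facing East
  R: turn right, now facing South
Final: (x=0, y=11), facing South

Answer: Final position: (x=0, y=11), facing South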